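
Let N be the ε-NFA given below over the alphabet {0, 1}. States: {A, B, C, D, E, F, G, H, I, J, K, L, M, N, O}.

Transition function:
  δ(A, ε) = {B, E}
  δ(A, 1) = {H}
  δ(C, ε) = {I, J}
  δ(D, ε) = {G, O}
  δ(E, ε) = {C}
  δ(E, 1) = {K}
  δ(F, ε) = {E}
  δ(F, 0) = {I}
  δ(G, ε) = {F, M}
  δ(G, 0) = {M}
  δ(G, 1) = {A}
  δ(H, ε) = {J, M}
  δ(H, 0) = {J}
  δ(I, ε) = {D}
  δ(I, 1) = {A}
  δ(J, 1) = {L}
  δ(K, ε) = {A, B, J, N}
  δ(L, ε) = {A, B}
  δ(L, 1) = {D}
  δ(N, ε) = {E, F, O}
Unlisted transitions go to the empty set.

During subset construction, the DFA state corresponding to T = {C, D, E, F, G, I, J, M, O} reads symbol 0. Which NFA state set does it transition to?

F on 0 → {I}.
G on 0 → {M}.
No 0-transition from C, D, E, I, J, M, O.
Union after reading 0: {I, M}.
Now take the ε-closure:
From I via ε: add D.
From D via ε: add G, O.
From G via ε: add F.
From F via ε: add E.
From E via ε: add C.
From C via ε: add J.
No new states can be added; the closed set is {C, D, E, F, G, I, J, M, O}.

{C, D, E, F, G, I, J, M, O}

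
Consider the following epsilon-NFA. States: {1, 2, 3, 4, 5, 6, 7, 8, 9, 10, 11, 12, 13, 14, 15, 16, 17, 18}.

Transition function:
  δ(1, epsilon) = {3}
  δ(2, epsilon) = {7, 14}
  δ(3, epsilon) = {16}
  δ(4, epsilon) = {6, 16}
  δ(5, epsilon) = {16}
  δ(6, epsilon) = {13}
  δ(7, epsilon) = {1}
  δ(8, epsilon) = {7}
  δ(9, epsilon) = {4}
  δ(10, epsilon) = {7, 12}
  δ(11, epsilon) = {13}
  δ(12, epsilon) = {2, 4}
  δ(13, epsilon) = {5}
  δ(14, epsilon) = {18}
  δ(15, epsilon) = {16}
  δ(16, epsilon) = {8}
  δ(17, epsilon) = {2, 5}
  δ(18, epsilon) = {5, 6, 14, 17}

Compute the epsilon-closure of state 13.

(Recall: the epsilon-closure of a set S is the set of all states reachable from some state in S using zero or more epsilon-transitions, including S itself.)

Start with {13}.
From 13 via epsilon: add 5.
From 5 via epsilon: add 16.
From 16 via epsilon: add 8.
From 8 via epsilon: add 7.
From 7 via epsilon: add 1.
From 1 via epsilon: add 3.
No new states can be added; the closed set is {1, 3, 5, 7, 8, 13, 16}.

{1, 3, 5, 7, 8, 13, 16}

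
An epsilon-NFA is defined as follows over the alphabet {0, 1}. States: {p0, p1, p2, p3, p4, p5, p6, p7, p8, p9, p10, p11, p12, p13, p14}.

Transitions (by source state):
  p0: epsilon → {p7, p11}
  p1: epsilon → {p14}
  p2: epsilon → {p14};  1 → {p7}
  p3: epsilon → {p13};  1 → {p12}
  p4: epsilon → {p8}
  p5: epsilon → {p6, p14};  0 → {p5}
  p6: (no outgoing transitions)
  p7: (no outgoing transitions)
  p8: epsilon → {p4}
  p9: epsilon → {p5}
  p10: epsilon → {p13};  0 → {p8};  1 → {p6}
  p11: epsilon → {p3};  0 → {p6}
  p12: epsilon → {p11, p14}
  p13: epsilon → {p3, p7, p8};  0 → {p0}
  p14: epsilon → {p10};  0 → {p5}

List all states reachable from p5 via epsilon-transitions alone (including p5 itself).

{p3, p4, p5, p6, p7, p8, p10, p13, p14}

Start with {p5}.
From p5 via epsilon: add p6, p14.
From p14 via epsilon: add p10.
From p10 via epsilon: add p13.
From p13 via epsilon: add p3, p7, p8.
From p8 via epsilon: add p4.
No new states can be added; the closed set is {p3, p4, p5, p6, p7, p8, p10, p13, p14}.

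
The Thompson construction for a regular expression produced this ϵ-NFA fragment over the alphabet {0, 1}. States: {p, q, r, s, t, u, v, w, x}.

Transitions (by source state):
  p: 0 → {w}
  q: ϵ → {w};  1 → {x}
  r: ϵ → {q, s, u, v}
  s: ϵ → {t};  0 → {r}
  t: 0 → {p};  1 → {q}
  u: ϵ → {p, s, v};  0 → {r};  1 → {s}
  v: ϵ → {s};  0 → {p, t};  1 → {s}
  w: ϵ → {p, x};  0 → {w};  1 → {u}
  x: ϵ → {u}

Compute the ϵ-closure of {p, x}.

Start with {p, x}.
From x via ϵ: add u.
From u via ϵ: add s, v.
From s via ϵ: add t.
No new states can be added; the closed set is {p, s, t, u, v, x}.

{p, s, t, u, v, x}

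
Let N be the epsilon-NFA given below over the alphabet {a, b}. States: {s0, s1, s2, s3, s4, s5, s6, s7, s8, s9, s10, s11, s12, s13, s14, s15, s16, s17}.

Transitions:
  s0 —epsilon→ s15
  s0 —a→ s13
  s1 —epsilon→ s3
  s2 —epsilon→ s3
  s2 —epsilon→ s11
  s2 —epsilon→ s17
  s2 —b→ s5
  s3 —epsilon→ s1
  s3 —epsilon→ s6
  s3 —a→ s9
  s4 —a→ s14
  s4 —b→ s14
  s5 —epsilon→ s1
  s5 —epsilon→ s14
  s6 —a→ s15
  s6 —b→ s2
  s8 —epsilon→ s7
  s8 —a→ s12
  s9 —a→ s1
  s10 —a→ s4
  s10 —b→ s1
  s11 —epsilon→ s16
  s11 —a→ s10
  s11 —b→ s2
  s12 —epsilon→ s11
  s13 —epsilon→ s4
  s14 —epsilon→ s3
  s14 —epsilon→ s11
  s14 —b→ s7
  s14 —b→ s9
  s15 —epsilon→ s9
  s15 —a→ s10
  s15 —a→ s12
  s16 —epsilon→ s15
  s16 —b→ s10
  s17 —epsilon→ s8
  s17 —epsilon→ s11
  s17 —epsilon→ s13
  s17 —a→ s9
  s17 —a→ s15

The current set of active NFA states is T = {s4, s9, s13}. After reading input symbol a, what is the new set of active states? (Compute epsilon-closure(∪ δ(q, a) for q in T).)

s4 on a → {s14}.
s9 on a → {s1}.
No a-transition from s13.
Union after reading a: {s1, s14}.
Now take the epsilon-closure:
From s1 via epsilon: add s3.
From s14 via epsilon: add s11.
From s3 via epsilon: add s6.
From s11 via epsilon: add s16.
From s16 via epsilon: add s15.
From s15 via epsilon: add s9.
No new states can be added; the closed set is {s1, s3, s6, s9, s11, s14, s15, s16}.

{s1, s3, s6, s9, s11, s14, s15, s16}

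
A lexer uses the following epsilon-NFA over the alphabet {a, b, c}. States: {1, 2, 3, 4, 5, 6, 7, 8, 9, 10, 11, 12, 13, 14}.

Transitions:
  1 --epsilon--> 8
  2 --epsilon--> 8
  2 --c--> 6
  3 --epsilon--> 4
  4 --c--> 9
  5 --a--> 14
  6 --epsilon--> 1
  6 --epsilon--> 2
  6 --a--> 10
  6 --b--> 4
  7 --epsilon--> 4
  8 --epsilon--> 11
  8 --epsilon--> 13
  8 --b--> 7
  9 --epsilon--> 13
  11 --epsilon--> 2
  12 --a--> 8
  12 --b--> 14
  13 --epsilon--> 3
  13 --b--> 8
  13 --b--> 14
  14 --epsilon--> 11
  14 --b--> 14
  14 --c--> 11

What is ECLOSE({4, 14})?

Start with {4, 14}.
From 14 via epsilon: add 11.
From 11 via epsilon: add 2.
From 2 via epsilon: add 8.
From 8 via epsilon: add 13.
From 13 via epsilon: add 3.
No new states can be added; the closed set is {2, 3, 4, 8, 11, 13, 14}.

{2, 3, 4, 8, 11, 13, 14}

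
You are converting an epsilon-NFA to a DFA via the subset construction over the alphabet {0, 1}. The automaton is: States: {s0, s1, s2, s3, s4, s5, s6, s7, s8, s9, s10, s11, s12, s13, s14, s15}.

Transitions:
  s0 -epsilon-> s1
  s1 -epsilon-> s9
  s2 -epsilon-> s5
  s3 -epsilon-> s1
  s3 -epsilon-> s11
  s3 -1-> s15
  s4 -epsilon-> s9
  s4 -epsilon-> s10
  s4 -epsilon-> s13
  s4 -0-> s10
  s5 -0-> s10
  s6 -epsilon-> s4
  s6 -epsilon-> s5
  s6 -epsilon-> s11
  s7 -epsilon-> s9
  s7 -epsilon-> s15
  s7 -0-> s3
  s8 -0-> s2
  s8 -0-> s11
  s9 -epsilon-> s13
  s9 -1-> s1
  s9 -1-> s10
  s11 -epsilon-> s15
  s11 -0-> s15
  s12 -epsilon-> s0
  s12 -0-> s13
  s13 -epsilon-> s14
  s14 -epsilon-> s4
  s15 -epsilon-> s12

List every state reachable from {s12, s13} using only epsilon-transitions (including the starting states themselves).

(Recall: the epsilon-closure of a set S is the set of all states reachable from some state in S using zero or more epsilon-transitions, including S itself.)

{s0, s1, s4, s9, s10, s12, s13, s14}

Start with {s12, s13}.
From s12 via epsilon: add s0.
From s13 via epsilon: add s14.
From s0 via epsilon: add s1.
From s14 via epsilon: add s4.
From s1 via epsilon: add s9.
From s4 via epsilon: add s10.
No new states can be added; the closed set is {s0, s1, s4, s9, s10, s12, s13, s14}.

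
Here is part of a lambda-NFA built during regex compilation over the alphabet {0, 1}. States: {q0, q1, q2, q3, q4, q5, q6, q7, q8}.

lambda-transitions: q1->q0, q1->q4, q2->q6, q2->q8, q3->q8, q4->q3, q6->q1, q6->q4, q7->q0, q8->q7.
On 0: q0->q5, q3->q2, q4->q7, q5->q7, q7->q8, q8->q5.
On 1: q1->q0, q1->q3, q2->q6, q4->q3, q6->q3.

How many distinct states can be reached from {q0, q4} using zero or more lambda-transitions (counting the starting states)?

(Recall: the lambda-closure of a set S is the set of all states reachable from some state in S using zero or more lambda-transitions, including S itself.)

5

Start with {q0, q4}.
From q4 via lambda: add q3.
From q3 via lambda: add q8.
From q8 via lambda: add q7.
lambda-closure = {q0, q3, q4, q7, q8}, which has 5 states.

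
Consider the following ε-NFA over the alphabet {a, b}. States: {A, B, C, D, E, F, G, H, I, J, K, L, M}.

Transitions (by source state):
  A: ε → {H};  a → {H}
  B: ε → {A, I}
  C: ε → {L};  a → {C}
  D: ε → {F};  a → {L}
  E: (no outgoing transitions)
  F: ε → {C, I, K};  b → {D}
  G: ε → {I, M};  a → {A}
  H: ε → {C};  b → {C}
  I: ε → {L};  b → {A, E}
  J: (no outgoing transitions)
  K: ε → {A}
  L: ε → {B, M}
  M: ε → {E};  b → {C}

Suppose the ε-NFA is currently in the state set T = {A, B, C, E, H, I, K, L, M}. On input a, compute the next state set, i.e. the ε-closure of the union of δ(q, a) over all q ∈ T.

{A, B, C, E, H, I, L, M}

A on a → {H}.
C on a → {C}.
No a-transition from B, E, H, I, K, L, M.
Union after reading a: {C, H}.
Now take the ε-closure:
From C via ε: add L.
From L via ε: add B, M.
From B via ε: add A, I.
From M via ε: add E.
No new states can be added; the closed set is {A, B, C, E, H, I, L, M}.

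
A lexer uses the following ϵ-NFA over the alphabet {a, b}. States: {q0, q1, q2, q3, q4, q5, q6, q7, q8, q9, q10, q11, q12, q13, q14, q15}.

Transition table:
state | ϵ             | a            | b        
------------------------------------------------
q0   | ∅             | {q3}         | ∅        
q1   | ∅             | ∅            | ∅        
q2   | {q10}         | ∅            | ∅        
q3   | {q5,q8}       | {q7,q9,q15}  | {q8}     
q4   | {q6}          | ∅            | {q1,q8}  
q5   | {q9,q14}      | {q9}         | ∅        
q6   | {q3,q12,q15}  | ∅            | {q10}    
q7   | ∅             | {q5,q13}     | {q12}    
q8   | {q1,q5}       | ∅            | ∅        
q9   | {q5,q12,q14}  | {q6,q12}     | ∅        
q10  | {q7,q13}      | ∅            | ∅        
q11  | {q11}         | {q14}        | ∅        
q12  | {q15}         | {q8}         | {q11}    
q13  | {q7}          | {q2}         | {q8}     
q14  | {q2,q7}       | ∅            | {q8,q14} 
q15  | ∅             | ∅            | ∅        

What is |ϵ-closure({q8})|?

Start with {q8}.
From q8 via ϵ: add q1, q5.
From q5 via ϵ: add q9, q14.
From q9 via ϵ: add q12.
From q14 via ϵ: add q2, q7.
From q2 via ϵ: add q10.
From q12 via ϵ: add q15.
From q10 via ϵ: add q13.
ϵ-closure = {q1, q2, q5, q7, q8, q9, q10, q12, q13, q14, q15}, which has 11 states.

11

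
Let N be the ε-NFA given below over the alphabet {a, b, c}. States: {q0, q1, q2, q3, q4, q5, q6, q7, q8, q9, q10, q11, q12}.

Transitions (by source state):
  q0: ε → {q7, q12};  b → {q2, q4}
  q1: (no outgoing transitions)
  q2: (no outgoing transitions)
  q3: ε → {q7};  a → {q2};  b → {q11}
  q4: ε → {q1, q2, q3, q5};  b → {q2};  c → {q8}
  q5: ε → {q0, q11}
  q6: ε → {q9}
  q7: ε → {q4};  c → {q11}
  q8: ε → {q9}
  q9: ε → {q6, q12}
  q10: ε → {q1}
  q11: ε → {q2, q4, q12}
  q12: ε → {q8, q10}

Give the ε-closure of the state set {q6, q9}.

Start with {q6, q9}.
From q9 via ε: add q12.
From q12 via ε: add q8, q10.
From q10 via ε: add q1.
No new states can be added; the closed set is {q1, q6, q8, q9, q10, q12}.

{q1, q6, q8, q9, q10, q12}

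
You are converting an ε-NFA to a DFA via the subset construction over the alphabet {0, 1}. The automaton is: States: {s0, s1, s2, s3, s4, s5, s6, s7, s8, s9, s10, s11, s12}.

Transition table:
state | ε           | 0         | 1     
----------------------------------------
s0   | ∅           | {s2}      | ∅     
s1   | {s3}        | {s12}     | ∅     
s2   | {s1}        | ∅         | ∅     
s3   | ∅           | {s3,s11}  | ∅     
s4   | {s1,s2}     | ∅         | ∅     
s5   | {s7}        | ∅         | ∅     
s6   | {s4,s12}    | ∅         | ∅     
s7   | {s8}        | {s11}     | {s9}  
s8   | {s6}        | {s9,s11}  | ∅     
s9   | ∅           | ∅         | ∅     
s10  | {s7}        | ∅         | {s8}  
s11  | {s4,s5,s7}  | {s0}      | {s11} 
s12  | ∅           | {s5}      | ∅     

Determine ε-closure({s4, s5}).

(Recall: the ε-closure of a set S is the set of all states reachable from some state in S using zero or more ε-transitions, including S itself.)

Start with {s4, s5}.
From s4 via ε: add s1, s2.
From s5 via ε: add s7.
From s1 via ε: add s3.
From s7 via ε: add s8.
From s8 via ε: add s6.
From s6 via ε: add s12.
No new states can be added; the closed set is {s1, s2, s3, s4, s5, s6, s7, s8, s12}.

{s1, s2, s3, s4, s5, s6, s7, s8, s12}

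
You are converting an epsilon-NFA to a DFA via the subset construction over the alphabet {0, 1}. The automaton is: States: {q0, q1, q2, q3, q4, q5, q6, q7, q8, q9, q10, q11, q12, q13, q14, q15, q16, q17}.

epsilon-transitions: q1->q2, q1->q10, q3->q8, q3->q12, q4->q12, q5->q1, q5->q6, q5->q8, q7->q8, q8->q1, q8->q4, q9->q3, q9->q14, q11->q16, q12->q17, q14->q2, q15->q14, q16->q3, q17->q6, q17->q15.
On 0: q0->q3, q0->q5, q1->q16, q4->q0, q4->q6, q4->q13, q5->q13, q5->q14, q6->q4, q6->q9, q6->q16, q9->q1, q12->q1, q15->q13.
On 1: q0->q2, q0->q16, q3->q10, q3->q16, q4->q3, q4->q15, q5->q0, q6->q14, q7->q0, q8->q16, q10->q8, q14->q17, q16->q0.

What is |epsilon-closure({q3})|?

11

Start with {q3}.
From q3 via epsilon: add q8, q12.
From q8 via epsilon: add q1, q4.
From q12 via epsilon: add q17.
From q1 via epsilon: add q2, q10.
From q17 via epsilon: add q6, q15.
From q15 via epsilon: add q14.
epsilon-closure = {q1, q2, q3, q4, q6, q8, q10, q12, q14, q15, q17}, which has 11 states.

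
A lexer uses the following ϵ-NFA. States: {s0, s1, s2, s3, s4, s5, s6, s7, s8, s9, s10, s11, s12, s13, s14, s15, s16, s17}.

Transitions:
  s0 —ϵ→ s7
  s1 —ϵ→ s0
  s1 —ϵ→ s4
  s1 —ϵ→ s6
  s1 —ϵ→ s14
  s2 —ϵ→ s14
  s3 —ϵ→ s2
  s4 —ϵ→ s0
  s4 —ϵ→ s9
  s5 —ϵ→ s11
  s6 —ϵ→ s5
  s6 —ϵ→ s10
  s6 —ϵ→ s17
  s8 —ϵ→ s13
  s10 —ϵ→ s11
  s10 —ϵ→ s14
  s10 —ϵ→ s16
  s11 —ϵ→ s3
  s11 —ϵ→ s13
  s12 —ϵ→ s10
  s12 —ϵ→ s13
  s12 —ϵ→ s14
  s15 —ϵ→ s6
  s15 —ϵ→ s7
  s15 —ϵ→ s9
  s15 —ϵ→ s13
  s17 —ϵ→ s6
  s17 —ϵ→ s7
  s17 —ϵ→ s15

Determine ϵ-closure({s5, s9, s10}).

Start with {s5, s9, s10}.
From s5 via ϵ: add s11.
From s10 via ϵ: add s14, s16.
From s11 via ϵ: add s3, s13.
From s3 via ϵ: add s2.
No new states can be added; the closed set is {s2, s3, s5, s9, s10, s11, s13, s14, s16}.

{s2, s3, s5, s9, s10, s11, s13, s14, s16}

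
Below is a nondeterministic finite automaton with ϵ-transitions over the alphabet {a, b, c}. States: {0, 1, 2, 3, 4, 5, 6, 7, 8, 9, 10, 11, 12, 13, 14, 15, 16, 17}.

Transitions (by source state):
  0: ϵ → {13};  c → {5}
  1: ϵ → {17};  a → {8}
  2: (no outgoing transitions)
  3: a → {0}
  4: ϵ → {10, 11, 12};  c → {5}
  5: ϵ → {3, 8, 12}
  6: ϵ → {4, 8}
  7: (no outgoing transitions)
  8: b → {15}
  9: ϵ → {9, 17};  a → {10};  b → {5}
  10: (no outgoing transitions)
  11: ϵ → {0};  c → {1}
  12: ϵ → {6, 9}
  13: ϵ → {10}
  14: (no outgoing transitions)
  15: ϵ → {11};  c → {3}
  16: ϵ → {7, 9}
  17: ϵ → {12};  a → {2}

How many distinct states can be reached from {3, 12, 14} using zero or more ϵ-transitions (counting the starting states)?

12

Start with {3, 12, 14}.
From 12 via ϵ: add 6, 9.
From 6 via ϵ: add 4, 8.
From 9 via ϵ: add 17.
From 4 via ϵ: add 10, 11.
From 11 via ϵ: add 0.
From 0 via ϵ: add 13.
ϵ-closure = {0, 3, 4, 6, 8, 9, 10, 11, 12, 13, 14, 17}, which has 12 states.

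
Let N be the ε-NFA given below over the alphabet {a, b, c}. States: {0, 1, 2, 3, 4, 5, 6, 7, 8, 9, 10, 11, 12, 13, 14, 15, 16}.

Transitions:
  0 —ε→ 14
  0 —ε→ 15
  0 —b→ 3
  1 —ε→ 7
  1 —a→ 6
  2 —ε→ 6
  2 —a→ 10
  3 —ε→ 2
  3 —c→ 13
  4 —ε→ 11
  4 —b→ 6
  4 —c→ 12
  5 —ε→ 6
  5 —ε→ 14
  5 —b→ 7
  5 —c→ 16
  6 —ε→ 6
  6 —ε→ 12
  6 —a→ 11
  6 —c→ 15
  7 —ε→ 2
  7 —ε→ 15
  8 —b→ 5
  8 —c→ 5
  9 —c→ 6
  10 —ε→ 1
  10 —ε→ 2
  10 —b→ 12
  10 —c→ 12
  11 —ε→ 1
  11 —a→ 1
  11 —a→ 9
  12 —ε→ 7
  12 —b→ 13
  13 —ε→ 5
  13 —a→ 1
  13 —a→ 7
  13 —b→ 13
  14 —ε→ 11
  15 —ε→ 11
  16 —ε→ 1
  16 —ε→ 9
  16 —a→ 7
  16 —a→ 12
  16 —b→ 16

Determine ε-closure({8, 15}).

{1, 2, 6, 7, 8, 11, 12, 15}

Start with {8, 15}.
From 15 via ε: add 11.
From 11 via ε: add 1.
From 1 via ε: add 7.
From 7 via ε: add 2.
From 2 via ε: add 6.
From 6 via ε: add 12.
No new states can be added; the closed set is {1, 2, 6, 7, 8, 11, 12, 15}.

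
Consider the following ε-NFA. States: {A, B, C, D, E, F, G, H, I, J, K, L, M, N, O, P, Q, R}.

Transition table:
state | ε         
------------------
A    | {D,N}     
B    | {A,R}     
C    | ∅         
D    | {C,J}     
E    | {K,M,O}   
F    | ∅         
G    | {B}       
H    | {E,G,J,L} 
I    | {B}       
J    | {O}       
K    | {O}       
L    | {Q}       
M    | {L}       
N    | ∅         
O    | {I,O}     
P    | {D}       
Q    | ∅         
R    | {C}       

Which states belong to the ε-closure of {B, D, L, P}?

Start with {B, D, L, P}.
From B via ε: add A, R.
From D via ε: add C, J.
From L via ε: add Q.
From A via ε: add N.
From J via ε: add O.
From O via ε: add I.
No new states can be added; the closed set is {A, B, C, D, I, J, L, N, O, P, Q, R}.

{A, B, C, D, I, J, L, N, O, P, Q, R}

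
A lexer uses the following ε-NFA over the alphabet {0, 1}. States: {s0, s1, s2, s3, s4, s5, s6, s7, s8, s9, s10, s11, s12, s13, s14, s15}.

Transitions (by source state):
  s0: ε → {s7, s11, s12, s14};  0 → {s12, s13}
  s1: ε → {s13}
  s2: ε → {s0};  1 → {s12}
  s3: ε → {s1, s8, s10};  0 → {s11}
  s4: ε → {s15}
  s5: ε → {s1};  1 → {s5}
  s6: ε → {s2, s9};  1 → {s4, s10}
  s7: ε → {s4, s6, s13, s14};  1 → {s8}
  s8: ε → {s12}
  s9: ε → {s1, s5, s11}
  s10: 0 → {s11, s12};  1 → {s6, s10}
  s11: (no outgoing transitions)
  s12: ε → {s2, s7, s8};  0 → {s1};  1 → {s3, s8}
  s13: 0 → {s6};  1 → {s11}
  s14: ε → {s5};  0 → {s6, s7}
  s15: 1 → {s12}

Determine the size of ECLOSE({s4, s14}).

6

Start with {s4, s14}.
From s4 via ε: add s15.
From s14 via ε: add s5.
From s5 via ε: add s1.
From s1 via ε: add s13.
ε-closure = {s1, s4, s5, s13, s14, s15}, which has 6 states.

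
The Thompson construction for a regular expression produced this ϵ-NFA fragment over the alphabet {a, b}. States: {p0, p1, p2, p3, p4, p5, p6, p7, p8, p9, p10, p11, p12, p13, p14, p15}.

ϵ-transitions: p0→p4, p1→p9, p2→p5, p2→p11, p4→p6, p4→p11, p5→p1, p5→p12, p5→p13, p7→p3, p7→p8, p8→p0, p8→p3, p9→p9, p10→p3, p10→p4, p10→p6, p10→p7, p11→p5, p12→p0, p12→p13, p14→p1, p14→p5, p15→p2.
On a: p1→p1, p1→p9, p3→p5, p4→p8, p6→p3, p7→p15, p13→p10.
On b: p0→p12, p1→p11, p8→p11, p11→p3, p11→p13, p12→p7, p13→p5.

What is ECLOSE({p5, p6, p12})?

{p0, p1, p4, p5, p6, p9, p11, p12, p13}

Start with {p5, p6, p12}.
From p5 via ϵ: add p1, p13.
From p12 via ϵ: add p0.
From p0 via ϵ: add p4.
From p1 via ϵ: add p9.
From p4 via ϵ: add p11.
No new states can be added; the closed set is {p0, p1, p4, p5, p6, p9, p11, p12, p13}.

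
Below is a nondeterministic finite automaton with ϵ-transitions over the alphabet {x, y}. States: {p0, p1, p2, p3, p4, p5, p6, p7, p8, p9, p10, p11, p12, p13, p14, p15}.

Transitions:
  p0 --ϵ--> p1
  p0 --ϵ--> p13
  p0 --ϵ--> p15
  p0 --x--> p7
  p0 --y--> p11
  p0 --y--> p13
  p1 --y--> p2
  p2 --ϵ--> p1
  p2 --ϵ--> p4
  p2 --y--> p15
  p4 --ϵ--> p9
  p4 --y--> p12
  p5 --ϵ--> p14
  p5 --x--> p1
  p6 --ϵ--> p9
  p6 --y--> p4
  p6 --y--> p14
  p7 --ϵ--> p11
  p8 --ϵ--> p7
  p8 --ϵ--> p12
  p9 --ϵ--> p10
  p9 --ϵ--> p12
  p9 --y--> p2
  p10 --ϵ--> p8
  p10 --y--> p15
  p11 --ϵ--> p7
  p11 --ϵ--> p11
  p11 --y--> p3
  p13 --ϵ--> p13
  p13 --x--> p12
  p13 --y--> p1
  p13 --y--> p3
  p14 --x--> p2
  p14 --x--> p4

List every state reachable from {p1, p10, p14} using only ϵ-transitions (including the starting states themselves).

Start with {p1, p10, p14}.
From p10 via ϵ: add p8.
From p8 via ϵ: add p7, p12.
From p7 via ϵ: add p11.
No new states can be added; the closed set is {p1, p7, p8, p10, p11, p12, p14}.

{p1, p7, p8, p10, p11, p12, p14}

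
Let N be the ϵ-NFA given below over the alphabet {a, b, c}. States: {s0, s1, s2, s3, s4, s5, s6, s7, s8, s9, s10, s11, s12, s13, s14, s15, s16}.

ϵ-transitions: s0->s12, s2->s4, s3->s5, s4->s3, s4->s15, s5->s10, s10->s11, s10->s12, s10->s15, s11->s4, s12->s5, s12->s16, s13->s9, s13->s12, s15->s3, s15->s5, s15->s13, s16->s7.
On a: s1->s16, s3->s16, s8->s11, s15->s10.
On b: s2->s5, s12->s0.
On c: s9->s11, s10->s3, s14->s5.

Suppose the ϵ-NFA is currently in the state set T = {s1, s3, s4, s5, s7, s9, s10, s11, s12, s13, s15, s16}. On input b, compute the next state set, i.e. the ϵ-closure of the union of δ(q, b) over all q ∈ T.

s12 on b → {s0}.
No b-transition from s1, s3, s4, s5, s7, s9, s10, s11, s13, s15, s16.
Union after reading b: {s0}.
Now take the ϵ-closure:
From s0 via ϵ: add s12.
From s12 via ϵ: add s5, s16.
From s5 via ϵ: add s10.
From s16 via ϵ: add s7.
From s10 via ϵ: add s11, s15.
From s11 via ϵ: add s4.
From s15 via ϵ: add s3, s13.
From s13 via ϵ: add s9.
No new states can be added; the closed set is {s0, s3, s4, s5, s7, s9, s10, s11, s12, s13, s15, s16}.

{s0, s3, s4, s5, s7, s9, s10, s11, s12, s13, s15, s16}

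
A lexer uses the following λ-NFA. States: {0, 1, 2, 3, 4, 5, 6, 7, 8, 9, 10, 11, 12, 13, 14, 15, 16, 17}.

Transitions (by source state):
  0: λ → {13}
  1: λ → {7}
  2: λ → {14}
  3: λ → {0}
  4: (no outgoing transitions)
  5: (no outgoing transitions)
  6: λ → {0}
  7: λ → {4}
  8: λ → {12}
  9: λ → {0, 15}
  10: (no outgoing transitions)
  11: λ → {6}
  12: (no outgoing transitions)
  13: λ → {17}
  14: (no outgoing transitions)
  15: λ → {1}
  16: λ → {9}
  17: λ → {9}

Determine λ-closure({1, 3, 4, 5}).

{0, 1, 3, 4, 5, 7, 9, 13, 15, 17}

Start with {1, 3, 4, 5}.
From 1 via λ: add 7.
From 3 via λ: add 0.
From 0 via λ: add 13.
From 13 via λ: add 17.
From 17 via λ: add 9.
From 9 via λ: add 15.
No new states can be added; the closed set is {0, 1, 3, 4, 5, 7, 9, 13, 15, 17}.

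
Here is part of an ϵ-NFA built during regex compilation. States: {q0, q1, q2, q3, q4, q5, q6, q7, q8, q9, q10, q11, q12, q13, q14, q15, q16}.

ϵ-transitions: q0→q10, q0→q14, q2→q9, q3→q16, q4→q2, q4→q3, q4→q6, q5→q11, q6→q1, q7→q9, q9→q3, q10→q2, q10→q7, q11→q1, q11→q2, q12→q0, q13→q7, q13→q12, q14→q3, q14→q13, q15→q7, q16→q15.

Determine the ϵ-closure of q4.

Start with {q4}.
From q4 via ϵ: add q2, q3, q6.
From q2 via ϵ: add q9.
From q3 via ϵ: add q16.
From q6 via ϵ: add q1.
From q16 via ϵ: add q15.
From q15 via ϵ: add q7.
No new states can be added; the closed set is {q1, q2, q3, q4, q6, q7, q9, q15, q16}.

{q1, q2, q3, q4, q6, q7, q9, q15, q16}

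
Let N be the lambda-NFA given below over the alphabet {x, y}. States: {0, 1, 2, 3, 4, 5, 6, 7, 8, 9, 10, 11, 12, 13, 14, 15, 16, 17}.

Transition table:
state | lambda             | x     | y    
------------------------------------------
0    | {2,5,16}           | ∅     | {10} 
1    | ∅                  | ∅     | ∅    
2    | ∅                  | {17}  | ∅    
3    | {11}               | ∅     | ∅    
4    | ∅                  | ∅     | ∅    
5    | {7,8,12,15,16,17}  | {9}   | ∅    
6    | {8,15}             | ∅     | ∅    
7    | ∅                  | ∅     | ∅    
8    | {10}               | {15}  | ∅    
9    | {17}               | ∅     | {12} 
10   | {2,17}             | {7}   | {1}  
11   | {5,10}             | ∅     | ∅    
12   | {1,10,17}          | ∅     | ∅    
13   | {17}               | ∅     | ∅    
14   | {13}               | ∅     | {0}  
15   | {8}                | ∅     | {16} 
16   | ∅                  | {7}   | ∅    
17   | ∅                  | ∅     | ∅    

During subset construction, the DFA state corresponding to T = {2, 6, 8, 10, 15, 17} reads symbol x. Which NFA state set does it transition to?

{2, 7, 8, 10, 15, 17}

2 on x → {17}.
8 on x → {15}.
10 on x → {7}.
No x-transition from 6, 15, 17.
Union after reading x: {7, 15, 17}.
Now take the lambda-closure:
From 15 via lambda: add 8.
From 8 via lambda: add 10.
From 10 via lambda: add 2.
No new states can be added; the closed set is {2, 7, 8, 10, 15, 17}.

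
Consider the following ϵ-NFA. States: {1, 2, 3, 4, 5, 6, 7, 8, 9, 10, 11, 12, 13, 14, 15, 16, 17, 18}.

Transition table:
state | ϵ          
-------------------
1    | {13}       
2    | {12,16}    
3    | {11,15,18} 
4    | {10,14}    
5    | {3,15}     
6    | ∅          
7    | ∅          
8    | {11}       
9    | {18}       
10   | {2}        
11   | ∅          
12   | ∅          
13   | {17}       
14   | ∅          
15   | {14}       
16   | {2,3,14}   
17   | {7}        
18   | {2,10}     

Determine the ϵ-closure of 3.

{2, 3, 10, 11, 12, 14, 15, 16, 18}

Start with {3}.
From 3 via ϵ: add 11, 15, 18.
From 15 via ϵ: add 14.
From 18 via ϵ: add 2, 10.
From 2 via ϵ: add 12, 16.
No new states can be added; the closed set is {2, 3, 10, 11, 12, 14, 15, 16, 18}.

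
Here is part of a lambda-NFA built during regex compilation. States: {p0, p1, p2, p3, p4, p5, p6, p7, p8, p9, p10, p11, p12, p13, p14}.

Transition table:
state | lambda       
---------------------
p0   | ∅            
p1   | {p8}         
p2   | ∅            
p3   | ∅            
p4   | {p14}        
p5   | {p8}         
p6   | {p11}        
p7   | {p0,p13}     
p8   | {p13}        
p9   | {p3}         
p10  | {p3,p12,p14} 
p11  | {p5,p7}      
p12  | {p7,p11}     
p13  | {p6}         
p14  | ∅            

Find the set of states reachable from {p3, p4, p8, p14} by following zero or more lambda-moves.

{p0, p3, p4, p5, p6, p7, p8, p11, p13, p14}

Start with {p3, p4, p8, p14}.
From p8 via lambda: add p13.
From p13 via lambda: add p6.
From p6 via lambda: add p11.
From p11 via lambda: add p5, p7.
From p7 via lambda: add p0.
No new states can be added; the closed set is {p0, p3, p4, p5, p6, p7, p8, p11, p13, p14}.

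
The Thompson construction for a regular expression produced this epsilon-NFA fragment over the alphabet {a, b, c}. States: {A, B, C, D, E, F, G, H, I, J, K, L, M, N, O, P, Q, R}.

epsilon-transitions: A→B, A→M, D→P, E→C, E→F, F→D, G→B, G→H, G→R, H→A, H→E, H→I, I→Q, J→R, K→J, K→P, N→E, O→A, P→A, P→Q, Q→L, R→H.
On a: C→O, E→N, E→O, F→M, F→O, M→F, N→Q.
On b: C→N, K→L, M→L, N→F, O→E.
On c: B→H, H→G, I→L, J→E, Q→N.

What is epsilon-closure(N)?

Start with {N}.
From N via epsilon: add E.
From E via epsilon: add C, F.
From F via epsilon: add D.
From D via epsilon: add P.
From P via epsilon: add A, Q.
From A via epsilon: add B, M.
From Q via epsilon: add L.
No new states can be added; the closed set is {A, B, C, D, E, F, L, M, N, P, Q}.

{A, B, C, D, E, F, L, M, N, P, Q}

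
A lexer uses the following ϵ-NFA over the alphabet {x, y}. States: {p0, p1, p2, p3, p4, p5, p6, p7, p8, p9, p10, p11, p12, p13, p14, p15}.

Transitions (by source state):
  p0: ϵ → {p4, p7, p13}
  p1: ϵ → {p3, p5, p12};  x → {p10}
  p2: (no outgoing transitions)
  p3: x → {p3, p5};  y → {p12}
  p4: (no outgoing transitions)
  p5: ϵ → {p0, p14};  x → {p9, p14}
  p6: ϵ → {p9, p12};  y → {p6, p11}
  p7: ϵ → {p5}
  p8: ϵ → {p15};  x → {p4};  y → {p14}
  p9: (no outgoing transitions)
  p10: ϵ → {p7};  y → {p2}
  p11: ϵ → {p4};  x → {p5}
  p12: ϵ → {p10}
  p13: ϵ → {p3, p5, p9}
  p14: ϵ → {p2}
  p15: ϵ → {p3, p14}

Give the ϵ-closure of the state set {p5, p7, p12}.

Start with {p5, p7, p12}.
From p5 via ϵ: add p0, p14.
From p12 via ϵ: add p10.
From p0 via ϵ: add p4, p13.
From p14 via ϵ: add p2.
From p13 via ϵ: add p3, p9.
No new states can be added; the closed set is {p0, p2, p3, p4, p5, p7, p9, p10, p12, p13, p14}.

{p0, p2, p3, p4, p5, p7, p9, p10, p12, p13, p14}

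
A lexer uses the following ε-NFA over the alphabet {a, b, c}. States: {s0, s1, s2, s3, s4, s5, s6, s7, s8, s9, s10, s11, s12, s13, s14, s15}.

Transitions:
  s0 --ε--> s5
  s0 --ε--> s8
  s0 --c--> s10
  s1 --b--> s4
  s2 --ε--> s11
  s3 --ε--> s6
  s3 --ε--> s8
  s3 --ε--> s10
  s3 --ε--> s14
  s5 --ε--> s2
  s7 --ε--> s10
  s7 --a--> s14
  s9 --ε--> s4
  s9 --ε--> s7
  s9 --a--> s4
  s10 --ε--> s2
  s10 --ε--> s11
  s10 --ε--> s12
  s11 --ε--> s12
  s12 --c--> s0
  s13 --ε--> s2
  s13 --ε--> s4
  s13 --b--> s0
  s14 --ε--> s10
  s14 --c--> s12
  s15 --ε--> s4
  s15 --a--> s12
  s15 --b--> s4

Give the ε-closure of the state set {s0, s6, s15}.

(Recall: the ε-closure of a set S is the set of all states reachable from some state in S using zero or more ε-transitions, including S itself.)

Start with {s0, s6, s15}.
From s0 via ε: add s5, s8.
From s15 via ε: add s4.
From s5 via ε: add s2.
From s2 via ε: add s11.
From s11 via ε: add s12.
No new states can be added; the closed set is {s0, s2, s4, s5, s6, s8, s11, s12, s15}.

{s0, s2, s4, s5, s6, s8, s11, s12, s15}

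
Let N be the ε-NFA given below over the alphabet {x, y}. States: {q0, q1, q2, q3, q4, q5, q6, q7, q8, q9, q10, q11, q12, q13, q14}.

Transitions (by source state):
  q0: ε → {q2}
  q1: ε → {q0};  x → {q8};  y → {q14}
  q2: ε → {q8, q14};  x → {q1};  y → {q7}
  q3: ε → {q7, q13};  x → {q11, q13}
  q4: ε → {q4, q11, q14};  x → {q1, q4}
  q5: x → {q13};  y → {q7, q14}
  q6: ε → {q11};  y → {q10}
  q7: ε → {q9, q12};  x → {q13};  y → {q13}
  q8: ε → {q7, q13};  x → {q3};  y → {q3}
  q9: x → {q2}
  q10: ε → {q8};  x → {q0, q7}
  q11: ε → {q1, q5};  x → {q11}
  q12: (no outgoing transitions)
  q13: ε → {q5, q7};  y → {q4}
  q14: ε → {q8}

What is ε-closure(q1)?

{q0, q1, q2, q5, q7, q8, q9, q12, q13, q14}

Start with {q1}.
From q1 via ε: add q0.
From q0 via ε: add q2.
From q2 via ε: add q8, q14.
From q8 via ε: add q7, q13.
From q7 via ε: add q9, q12.
From q13 via ε: add q5.
No new states can be added; the closed set is {q0, q1, q2, q5, q7, q8, q9, q12, q13, q14}.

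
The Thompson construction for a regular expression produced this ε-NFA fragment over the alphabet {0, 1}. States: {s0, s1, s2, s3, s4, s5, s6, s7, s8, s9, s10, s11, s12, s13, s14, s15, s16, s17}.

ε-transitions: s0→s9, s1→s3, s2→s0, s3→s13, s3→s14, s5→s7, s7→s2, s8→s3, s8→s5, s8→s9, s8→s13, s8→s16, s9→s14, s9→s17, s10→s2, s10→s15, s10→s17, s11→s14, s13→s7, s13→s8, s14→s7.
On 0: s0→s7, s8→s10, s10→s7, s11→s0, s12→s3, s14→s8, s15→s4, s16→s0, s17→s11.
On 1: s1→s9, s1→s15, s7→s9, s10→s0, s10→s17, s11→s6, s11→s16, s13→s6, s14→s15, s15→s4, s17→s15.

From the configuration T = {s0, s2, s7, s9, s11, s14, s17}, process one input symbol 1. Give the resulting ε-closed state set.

{s0, s2, s6, s7, s9, s14, s15, s16, s17}

s7 on 1 → {s9}.
s11 on 1 → {s6, s16}.
s14 on 1 → {s15}.
s17 on 1 → {s15}.
No 1-transition from s0, s2, s9.
Union after reading 1: {s6, s9, s15, s16}.
Now take the ε-closure:
From s9 via ε: add s14, s17.
From s14 via ε: add s7.
From s7 via ε: add s2.
From s2 via ε: add s0.
No new states can be added; the closed set is {s0, s2, s6, s7, s9, s14, s15, s16, s17}.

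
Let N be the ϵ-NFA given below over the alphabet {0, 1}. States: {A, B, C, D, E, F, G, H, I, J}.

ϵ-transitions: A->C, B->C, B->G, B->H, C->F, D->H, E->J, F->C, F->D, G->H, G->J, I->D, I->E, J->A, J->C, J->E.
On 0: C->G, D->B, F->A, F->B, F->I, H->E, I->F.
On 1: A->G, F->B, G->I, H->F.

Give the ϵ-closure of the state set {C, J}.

{A, C, D, E, F, H, J}

Start with {C, J}.
From C via ϵ: add F.
From J via ϵ: add A, E.
From F via ϵ: add D.
From D via ϵ: add H.
No new states can be added; the closed set is {A, C, D, E, F, H, J}.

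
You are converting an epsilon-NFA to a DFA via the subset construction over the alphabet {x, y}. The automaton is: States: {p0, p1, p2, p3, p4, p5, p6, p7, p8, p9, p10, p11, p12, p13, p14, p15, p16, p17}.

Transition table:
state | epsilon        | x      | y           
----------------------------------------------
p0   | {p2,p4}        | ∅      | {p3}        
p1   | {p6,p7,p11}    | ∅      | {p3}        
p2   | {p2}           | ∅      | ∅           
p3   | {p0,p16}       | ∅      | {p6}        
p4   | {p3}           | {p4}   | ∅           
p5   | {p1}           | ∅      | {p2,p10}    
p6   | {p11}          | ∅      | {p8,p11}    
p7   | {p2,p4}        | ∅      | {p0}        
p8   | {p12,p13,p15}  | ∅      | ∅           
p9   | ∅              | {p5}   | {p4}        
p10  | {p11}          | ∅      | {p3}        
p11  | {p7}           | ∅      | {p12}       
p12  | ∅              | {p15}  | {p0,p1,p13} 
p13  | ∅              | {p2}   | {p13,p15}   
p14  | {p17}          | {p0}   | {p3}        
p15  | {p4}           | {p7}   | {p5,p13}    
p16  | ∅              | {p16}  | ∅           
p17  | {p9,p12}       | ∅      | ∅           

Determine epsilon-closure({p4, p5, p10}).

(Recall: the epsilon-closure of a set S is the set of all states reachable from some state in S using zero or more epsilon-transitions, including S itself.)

{p0, p1, p2, p3, p4, p5, p6, p7, p10, p11, p16}

Start with {p4, p5, p10}.
From p4 via epsilon: add p3.
From p5 via epsilon: add p1.
From p10 via epsilon: add p11.
From p1 via epsilon: add p6, p7.
From p3 via epsilon: add p0, p16.
From p0 via epsilon: add p2.
No new states can be added; the closed set is {p0, p1, p2, p3, p4, p5, p6, p7, p10, p11, p16}.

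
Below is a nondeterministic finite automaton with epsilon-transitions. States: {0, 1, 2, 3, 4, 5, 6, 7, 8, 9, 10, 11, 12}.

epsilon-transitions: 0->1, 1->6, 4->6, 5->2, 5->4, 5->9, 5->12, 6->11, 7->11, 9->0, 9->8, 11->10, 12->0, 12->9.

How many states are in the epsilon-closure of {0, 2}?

6

Start with {0, 2}.
From 0 via epsilon: add 1.
From 1 via epsilon: add 6.
From 6 via epsilon: add 11.
From 11 via epsilon: add 10.
epsilon-closure = {0, 1, 2, 6, 10, 11}, which has 6 states.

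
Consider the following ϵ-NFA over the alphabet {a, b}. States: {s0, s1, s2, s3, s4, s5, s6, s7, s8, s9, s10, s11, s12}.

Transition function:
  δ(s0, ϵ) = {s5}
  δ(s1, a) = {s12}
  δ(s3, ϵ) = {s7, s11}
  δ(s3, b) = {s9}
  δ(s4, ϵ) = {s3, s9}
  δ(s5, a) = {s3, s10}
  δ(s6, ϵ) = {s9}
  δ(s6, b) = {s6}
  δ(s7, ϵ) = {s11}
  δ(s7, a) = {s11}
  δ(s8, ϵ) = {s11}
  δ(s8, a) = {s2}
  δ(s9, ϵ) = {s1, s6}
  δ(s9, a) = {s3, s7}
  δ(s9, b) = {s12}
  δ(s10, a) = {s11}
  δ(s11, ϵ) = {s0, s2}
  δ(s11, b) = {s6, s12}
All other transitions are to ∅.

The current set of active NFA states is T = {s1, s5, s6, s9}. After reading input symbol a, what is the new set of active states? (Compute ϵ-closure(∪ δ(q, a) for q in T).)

s1 on a → {s12}.
s5 on a → {s3, s10}.
s9 on a → {s3, s7}.
No a-transition from s6.
Union after reading a: {s3, s7, s10, s12}.
Now take the ϵ-closure:
From s3 via ϵ: add s11.
From s11 via ϵ: add s0, s2.
From s0 via ϵ: add s5.
No new states can be added; the closed set is {s0, s2, s3, s5, s7, s10, s11, s12}.

{s0, s2, s3, s5, s7, s10, s11, s12}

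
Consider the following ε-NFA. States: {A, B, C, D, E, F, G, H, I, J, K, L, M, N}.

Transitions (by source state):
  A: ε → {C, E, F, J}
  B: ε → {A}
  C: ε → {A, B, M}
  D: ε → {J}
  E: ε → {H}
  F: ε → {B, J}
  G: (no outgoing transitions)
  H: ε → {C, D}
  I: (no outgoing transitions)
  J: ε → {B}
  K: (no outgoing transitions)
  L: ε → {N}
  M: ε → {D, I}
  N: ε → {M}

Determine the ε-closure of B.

Start with {B}.
From B via ε: add A.
From A via ε: add C, E, F, J.
From C via ε: add M.
From E via ε: add H.
From H via ε: add D.
From M via ε: add I.
No new states can be added; the closed set is {A, B, C, D, E, F, H, I, J, M}.

{A, B, C, D, E, F, H, I, J, M}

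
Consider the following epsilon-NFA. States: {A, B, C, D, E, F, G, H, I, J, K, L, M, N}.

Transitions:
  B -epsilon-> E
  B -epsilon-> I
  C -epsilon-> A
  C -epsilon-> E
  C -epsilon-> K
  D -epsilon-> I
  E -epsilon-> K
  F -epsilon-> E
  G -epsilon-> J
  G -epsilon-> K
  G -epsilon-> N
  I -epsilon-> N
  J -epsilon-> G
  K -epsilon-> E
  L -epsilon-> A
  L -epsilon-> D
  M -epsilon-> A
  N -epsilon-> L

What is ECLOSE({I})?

Start with {I}.
From I via epsilon: add N.
From N via epsilon: add L.
From L via epsilon: add A, D.
No new states can be added; the closed set is {A, D, I, L, N}.

{A, D, I, L, N}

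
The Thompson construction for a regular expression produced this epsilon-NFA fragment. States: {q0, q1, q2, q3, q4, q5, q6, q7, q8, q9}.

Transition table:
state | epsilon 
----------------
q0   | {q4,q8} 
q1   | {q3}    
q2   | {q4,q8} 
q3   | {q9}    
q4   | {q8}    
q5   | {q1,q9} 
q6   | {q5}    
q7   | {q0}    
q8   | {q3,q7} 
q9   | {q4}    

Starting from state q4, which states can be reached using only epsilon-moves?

{q0, q3, q4, q7, q8, q9}

Start with {q4}.
From q4 via epsilon: add q8.
From q8 via epsilon: add q3, q7.
From q3 via epsilon: add q9.
From q7 via epsilon: add q0.
No new states can be added; the closed set is {q0, q3, q4, q7, q8, q9}.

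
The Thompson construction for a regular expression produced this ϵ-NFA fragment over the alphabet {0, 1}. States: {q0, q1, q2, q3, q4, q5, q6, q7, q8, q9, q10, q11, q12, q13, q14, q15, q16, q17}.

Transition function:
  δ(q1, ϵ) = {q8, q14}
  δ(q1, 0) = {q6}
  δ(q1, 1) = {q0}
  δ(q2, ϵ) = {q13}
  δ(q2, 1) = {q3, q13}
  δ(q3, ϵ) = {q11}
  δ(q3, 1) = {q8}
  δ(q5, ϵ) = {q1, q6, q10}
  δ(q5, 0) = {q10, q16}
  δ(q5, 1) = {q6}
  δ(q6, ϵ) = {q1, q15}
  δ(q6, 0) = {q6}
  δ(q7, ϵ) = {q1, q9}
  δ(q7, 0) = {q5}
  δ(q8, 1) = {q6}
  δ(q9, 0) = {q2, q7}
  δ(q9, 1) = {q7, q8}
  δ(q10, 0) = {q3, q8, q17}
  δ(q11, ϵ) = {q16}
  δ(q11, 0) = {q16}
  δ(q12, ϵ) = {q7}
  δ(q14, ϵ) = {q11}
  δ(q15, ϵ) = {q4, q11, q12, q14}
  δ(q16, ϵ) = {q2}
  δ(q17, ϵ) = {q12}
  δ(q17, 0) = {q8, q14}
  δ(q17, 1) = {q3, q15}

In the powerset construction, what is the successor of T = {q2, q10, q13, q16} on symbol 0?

q10 on 0 → {q3, q8, q17}.
No 0-transition from q2, q13, q16.
Union after reading 0: {q3, q8, q17}.
Now take the ϵ-closure:
From q3 via ϵ: add q11.
From q17 via ϵ: add q12.
From q11 via ϵ: add q16.
From q12 via ϵ: add q7.
From q7 via ϵ: add q1, q9.
From q16 via ϵ: add q2.
From q1 via ϵ: add q14.
From q2 via ϵ: add q13.
No new states can be added; the closed set is {q1, q2, q3, q7, q8, q9, q11, q12, q13, q14, q16, q17}.

{q1, q2, q3, q7, q8, q9, q11, q12, q13, q14, q16, q17}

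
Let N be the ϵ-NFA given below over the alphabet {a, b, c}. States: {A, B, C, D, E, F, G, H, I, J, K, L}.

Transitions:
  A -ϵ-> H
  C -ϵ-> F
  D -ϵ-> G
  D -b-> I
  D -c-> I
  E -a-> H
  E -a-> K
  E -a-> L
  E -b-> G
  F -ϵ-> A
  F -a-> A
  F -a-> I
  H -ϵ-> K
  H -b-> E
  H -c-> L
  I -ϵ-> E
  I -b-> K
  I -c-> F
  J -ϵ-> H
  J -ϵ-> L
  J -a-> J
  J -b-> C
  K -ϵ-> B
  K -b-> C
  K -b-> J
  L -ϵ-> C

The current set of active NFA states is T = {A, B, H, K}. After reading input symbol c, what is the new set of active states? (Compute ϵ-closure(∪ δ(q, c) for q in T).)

H on c → {L}.
No c-transition from A, B, K.
Union after reading c: {L}.
Now take the ϵ-closure:
From L via ϵ: add C.
From C via ϵ: add F.
From F via ϵ: add A.
From A via ϵ: add H.
From H via ϵ: add K.
From K via ϵ: add B.
No new states can be added; the closed set is {A, B, C, F, H, K, L}.

{A, B, C, F, H, K, L}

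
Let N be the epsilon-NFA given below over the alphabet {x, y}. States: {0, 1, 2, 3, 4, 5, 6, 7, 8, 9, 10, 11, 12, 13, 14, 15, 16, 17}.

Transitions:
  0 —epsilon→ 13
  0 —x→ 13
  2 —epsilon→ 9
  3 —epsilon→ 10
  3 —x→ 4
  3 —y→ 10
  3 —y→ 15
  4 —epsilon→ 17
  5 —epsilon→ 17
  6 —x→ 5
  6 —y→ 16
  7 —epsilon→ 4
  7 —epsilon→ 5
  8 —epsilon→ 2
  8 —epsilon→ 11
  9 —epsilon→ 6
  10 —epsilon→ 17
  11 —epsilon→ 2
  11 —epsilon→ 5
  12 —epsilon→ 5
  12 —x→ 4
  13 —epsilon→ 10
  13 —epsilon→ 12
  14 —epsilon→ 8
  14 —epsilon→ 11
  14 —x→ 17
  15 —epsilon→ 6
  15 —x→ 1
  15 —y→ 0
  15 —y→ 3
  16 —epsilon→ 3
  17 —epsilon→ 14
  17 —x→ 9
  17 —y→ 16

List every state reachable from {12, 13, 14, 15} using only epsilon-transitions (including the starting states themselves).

Start with {12, 13, 14, 15}.
From 12 via epsilon: add 5.
From 13 via epsilon: add 10.
From 14 via epsilon: add 8, 11.
From 15 via epsilon: add 6.
From 5 via epsilon: add 17.
From 8 via epsilon: add 2.
From 2 via epsilon: add 9.
No new states can be added; the closed set is {2, 5, 6, 8, 9, 10, 11, 12, 13, 14, 15, 17}.

{2, 5, 6, 8, 9, 10, 11, 12, 13, 14, 15, 17}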